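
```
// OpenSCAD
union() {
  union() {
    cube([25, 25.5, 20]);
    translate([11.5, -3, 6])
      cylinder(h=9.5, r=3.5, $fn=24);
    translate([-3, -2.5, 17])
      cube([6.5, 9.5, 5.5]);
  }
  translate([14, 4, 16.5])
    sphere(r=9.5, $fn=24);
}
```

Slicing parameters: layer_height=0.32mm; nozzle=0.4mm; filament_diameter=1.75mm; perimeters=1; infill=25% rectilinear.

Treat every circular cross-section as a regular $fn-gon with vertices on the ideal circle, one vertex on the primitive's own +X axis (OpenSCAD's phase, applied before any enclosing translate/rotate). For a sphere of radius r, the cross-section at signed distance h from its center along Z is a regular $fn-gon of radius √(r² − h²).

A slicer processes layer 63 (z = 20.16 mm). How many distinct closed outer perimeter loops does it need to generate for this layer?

2

At z = 20.16 mm: the cube is absent (z outside [0, 20]); the cylinder at (11.5, -3) is not intersected at this z (z outside [6, 15.5]); the cube at (-3, -2.5) (footprint 6.5×9.5) is included at this height; Taking the union: only the 6.5×9.5 cube at (-3, -2.5) is present, so the union is just that shape — 1 connected region; the r=9.5 sphere at (14, 4) slices to a regular 24-gon of circumradius 8.767 (√(r²−h²) with h=3.66 from center); Merging all regions: the 2 present regions are separate (no shared area or edge), so areas and boundary lengths simply add and each stays a separate island — 2 connected regions. The result has 2 disconnected regions.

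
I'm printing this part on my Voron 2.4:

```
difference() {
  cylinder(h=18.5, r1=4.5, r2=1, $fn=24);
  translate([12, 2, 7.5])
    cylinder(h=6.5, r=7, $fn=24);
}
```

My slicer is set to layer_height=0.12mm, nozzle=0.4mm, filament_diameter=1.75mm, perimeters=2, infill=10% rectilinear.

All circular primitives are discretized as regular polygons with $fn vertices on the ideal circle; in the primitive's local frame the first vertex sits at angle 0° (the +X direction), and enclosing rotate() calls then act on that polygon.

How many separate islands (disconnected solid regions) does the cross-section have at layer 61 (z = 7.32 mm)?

1

At z = 7.32 mm: the cone (r1=4.5→r2=1) has section circumradius 3.115 here — a regular 24-gon; the cylinder at (12, 2) is not intersected at this z (z outside [7.5, 14]); After the difference (first − rest): none of the subtracted shapes is present at this height, so the cone is unchanged — 1 connected region. Overall, the cross-section is a single solid region. Island count = 1.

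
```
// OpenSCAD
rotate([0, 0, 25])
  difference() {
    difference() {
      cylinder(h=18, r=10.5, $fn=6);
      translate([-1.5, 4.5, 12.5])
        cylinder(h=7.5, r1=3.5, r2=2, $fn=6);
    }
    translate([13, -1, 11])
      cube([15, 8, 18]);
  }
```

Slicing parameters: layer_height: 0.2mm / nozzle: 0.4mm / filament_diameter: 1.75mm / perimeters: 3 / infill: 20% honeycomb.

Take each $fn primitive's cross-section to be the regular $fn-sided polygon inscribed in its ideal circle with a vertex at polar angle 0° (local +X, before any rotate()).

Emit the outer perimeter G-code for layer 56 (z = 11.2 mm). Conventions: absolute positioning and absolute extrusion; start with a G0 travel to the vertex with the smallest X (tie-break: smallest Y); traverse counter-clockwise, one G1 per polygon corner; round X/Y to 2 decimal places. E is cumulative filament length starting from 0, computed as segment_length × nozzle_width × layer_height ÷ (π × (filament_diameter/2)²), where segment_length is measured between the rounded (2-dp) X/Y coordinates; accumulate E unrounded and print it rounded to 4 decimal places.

At z = 11.2 mm: the r=10.5 cylinder contributes a regular 6-gon of circumradius 10.5; the cone at (-1.5, 4.5) does not reach this height (z outside [12.5, 20]); Subtracting the remaining from the first: none of the subtracted shapes is present at this height, so the r=10.5 cylinder is unchanged — 1 connected region; the cube at (13, -1) (footprint 15×8) is included at this height; After the difference (first − rest): starting from the result so far, the 15×8 cube at (13, -1) misses the remaining region (no effect) — 1 connected region; (rotated 25° about Z; rotation is an isometry so areas/perimeters/island counts are preserved). The outline is a single polygon with 6 vertices. Extrusion per mm of travel: 0.4 × 0.2 / (π × 0.875²) = 0.033260. Accumulating E over each segment gives final E = 2.0956.

G0 X-9.52 Y-4.44 Z11.20
G1 X-0.92 Y-10.46 E0.3492
G1 X8.60 Y-6.02 E0.6985
G1 X9.52 Y4.44 E1.0478
G1 X0.92 Y10.46 E1.3969
G1 X-8.60 Y6.02 E1.7463
G1 X-9.52 Y-4.44 E2.0956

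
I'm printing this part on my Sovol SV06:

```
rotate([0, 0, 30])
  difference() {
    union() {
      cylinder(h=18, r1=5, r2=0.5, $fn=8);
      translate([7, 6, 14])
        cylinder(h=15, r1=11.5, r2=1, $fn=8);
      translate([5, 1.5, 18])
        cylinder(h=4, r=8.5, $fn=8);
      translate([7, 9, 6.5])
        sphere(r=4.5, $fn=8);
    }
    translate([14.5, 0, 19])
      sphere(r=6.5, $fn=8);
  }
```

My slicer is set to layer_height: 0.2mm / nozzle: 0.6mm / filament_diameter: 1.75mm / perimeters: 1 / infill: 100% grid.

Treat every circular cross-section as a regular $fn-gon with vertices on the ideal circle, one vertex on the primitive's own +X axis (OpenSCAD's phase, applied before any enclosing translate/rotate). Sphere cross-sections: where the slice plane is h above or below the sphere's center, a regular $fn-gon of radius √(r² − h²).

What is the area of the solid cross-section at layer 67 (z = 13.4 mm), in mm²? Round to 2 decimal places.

At z = 13.4 mm: the cone: at t=0.744 of its height the radius interpolates to r₁+(r₂−r₁)t = 1.650, giving a regular 8-gon of that circumradius (area = (8/2)·1.650²·sin(360°/8) = 7.70 mm²); the cone at (7, 6) is absent (z outside [14, 29]); the cylinder at (5, 1.5) does not reach this height (z outside [18, 22]); the sphere at (7, 9) is absent (|z−center|=6.900 > r=4.5); Taking the union: only the cone is present, so the union is just that shape — area = 7.70 mm²; the r=6.5 sphere at (14.5, 0) contributes a regular 8-gon of circumradius √(6.5²−5.6²) = 3.300 (area = (8/2)·3.300²·sin(360°/8) = 30.80 mm²); Taking the first minus the rest: starting from that combined region (7.70 mm²), the r=6.5 sphere at (14.5, 0) misses the remaining region (no effect) — area = 7.70 mm²; (rotated 30° about Z; rotation is an isometry so areas/perimeters/island counts are preserved). Overall, the cross-section is a single solid region. Net area = 7.70 mm².

7.70 mm²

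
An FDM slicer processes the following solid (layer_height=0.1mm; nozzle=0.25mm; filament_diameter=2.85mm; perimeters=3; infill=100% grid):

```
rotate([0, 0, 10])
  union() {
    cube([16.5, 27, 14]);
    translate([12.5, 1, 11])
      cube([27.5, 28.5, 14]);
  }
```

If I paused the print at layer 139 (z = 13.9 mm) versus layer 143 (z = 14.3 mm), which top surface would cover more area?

Layer 139 (z = 13.9): the 16.5×27 cube contributes its full rectangle (area 445.50 mm²); the cube at (12.5, 1) is present — its section is the full 27.5×28.5 rectangle (area 783.75 mm²); Merging all regions: the regions partially overlap — summed areas 1229.25 mm² minus the doubly-counted overlap 104.00 mm² gives 1125.25 mm² — area = 1125.25 mm²; (whole slice rotated 10° about Z — lengths, areas and connectivity unchanged). So its area = 1125.25 mm². Layer 143 (z = 14.3): the cube does not reach this height (z outside [0, 14]); the cube at (12.5, 1) (footprint 27.5×28.5) is included at this height (area 783.75 mm²); Merging all regions: only the 27.5×28.5 cube at (12.5, 1) is present, so the union is just that shape — area = 783.75 mm²; (rotated 10° about Z; rotation is an isometry so areas/perimeters/island counts are preserved). So its area = 783.75 mm². Layer 139 is larger (1125.25 vs 783.75 mm²).

layer 139 (z = 13.9 mm)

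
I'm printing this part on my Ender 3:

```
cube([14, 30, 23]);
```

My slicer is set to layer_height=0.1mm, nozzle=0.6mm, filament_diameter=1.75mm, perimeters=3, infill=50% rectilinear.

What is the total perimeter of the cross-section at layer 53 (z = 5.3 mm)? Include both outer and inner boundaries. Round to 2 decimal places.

88.00 mm

At z = 5.3 mm: the cube is present — its section is the full 14×30 rectangle (perimeter 88.00 mm). Overall, the cross-section is a single solid region. Total boundary length (outer) = 88.00 mm.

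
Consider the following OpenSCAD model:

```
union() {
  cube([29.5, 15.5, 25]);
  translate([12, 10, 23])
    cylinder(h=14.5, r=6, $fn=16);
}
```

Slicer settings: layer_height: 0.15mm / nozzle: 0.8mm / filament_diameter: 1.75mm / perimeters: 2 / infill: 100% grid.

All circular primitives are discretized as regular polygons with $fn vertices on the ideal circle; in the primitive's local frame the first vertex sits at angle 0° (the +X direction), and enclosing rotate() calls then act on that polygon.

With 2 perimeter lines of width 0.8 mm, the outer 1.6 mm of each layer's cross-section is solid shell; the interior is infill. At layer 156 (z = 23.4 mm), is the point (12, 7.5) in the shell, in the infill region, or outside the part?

At z = 23.4 mm: the 29.5×15.5 cube contributes its full rectangle; the r=6 cylinder at (12, 10) gives a regular 16-gon of circumradius 6 (constant along its height); Combining (union): the regions partially overlap (shared area 108.96 mm²), so overlapping operands fuse into one piece — 1 connected region. Overall, the cross-section is a single solid region. The nearest boundary edge runs (29.50, 0.00)→(0.00, 0.00); distance from the point to it = 7.50 mm. The point is inside the cross-section and 7.50 mm from the nearest boundary — more than the 1.6 mm shell width (2 × 0.8), so it's in the infill interior.

infill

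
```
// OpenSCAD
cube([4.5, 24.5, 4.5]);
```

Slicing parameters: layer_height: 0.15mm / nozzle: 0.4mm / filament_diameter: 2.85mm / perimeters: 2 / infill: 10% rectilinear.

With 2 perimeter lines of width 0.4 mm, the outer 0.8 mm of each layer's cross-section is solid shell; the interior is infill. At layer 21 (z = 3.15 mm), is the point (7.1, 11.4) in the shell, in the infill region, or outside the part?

At z = 3.15 mm: the cube (footprint 4.5×24.5) is included at this height. Overall, the cross-section is a single solid region. The nearest boundary edge runs (4.50, 0.00)→(4.50, 24.50); distance from the point to it = 2.60 mm. The point is not inside any of the regions above, so it lies outside the cross-section (2.60 mm from the nearest boundary).

outside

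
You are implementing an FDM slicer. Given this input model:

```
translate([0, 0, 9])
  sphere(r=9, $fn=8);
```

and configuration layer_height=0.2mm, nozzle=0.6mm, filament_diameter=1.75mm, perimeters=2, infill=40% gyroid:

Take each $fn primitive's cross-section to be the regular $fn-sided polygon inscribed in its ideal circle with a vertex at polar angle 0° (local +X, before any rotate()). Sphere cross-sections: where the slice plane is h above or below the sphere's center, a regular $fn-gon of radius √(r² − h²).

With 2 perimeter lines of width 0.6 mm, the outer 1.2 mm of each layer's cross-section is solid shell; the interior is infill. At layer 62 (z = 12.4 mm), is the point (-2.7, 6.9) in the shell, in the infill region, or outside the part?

shell

At z = 12.4 mm: the r=9 sphere contributes a regular 8-gon of circumradius √(9²−3.4²) = 8.333. Overall, the cross-section is a single solid region. The nearest boundary edge runs (0.00, 8.33)→(-5.89, 5.89); distance from the point to it = 0.29 mm. The point is inside the cross-section, 0.29 mm from the nearest boundary — within the 1.2 mm shell band (2 × 0.6).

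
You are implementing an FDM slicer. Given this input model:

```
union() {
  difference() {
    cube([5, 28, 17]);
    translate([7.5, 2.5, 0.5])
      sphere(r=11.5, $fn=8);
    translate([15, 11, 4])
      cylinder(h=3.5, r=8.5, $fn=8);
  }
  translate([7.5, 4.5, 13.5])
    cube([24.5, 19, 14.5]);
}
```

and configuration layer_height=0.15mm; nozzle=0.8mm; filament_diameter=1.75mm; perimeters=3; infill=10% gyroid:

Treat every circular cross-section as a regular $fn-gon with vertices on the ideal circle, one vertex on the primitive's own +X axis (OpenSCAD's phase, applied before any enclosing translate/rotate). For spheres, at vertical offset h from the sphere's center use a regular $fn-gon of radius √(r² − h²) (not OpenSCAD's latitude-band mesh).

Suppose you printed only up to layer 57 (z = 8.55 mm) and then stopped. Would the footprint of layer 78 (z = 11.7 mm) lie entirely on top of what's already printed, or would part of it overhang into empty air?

Compare the two slices. At z = 8.55: the cube (footprint 5×28) is included at this height (area 140.00 mm²); the sphere at (7.5, 2.5): section is a regular 8-gon, circumradius = √(r²−h²) = √(11.5²−8.05²) = 8.213 (area = (8/2)·8.213²·sin(360°/8) = 190.77 mm²); the cylinder at (15, 11) is absent (z outside [4, 7.5]); Taking the first minus the rest: starting from the 5×28 cube (140.00 mm²), the r=11.5 sphere at (7.5, 2.5) partially overlaps it — only the 40.22 mm² overlap (of its 190.77 mm²) is removed, clipping the outline — area = 99.78 mm²; the cube at (7.5, 4.5) does not reach this height (z outside [13.5, 28]); Taking the union: only the result so far is present, so the union is just that shape — area = 99.78 mm². At z = 11.7: the cube is present — its section is the full 5×28 rectangle (area 140.00 mm²); the r=11.5 sphere at (7.5, 2.5) contributes a regular 8-gon of circumradius √(11.5²−11.2²) = 2.610 (area = (8/2)·2.610²·sin(360°/8) = 19.26 mm²); the cylinder at (15, 11) is not intersected at this z (z outside [4, 7.5]); Taking the first minus the rest: starting from the 5×28 cube (140.00 mm²), the r=11.5 sphere at (7.5, 2.5) partially overlaps it — only the 0.03 mm² overlap (of its 19.26 mm²) is removed, clipping the outline — area = 139.97 mm²; the cube at (7.5, 4.5) is absent (z outside [13.5, 28]); Merging all regions: only the result so far is present, so the union is just that shape — area = 139.97 mm². Checking containment: at z = 11.7 the cross-section extends beyond the z = 8.55 cross-section by about 40.19 mm².

part overhangs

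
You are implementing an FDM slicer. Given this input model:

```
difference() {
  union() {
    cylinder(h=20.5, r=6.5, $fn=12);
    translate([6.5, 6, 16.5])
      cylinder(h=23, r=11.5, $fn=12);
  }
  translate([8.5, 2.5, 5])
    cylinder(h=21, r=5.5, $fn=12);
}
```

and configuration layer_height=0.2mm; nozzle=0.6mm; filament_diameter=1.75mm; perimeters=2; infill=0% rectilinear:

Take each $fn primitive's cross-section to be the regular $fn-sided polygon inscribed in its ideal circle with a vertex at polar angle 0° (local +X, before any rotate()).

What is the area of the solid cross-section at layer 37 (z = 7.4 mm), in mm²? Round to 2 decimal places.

111.83 mm²

At z = 7.4 mm: the r=6.5 cylinder gives a regular 12-gon of circumradius 6.5 (constant along its height) (area = (12/2)·6.500²·sin(360°/12) = 126.75 mm²); the cylinder at (6.5, 6) is absent (z outside [16.5, 39.5]); Merging all regions: only the r=6.5 cylinder is present, so the union is just that shape — area = 126.75 mm²; the r=5.5 cylinder at (8.5, 2.5) gives a regular 12-gon of circumradius 5.5 (constant along its height) (area = (12/2)·5.500²·sin(360°/12) = 90.75 mm²); After the difference (first − rest): starting from that combined region (126.75 mm²), the r=5.5 cylinder at (8.5, 2.5) partially overlaps it — only the 14.92 mm² overlap (of its 90.75 mm²) is removed, clipping the outline — area = 111.83 mm². Overall, the cross-section is a single solid region. Net area = 111.83 mm².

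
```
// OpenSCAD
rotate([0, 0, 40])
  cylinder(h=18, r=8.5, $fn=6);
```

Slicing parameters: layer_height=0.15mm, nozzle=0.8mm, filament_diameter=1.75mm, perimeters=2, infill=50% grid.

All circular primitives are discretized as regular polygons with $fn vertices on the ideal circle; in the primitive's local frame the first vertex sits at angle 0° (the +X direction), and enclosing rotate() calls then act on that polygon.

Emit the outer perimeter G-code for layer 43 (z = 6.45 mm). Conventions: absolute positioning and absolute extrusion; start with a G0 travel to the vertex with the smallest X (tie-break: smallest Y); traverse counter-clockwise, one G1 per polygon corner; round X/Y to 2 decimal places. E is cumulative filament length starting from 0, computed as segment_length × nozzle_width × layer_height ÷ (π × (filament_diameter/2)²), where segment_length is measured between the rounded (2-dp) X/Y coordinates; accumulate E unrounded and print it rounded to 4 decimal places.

At z = 6.45 mm: the r=8.5 cylinder gives a regular 6-gon of circumradius 8.5 (constant along its height); (rotated 40° about Z; rotation is an isometry so areas/perimeters/island counts are preserved). The outline is a single polygon with 6 vertices. Extrusion per mm of travel: 0.8 × 0.15 / (π × 0.875²) = 0.049890. Accumulating E over each segment gives final E = 2.5444.

G0 X-7.99 Y2.91 Z6.45
G1 X-6.51 Y-5.46 E0.4241
G1 X1.48 Y-8.37 E0.8483
G1 X7.99 Y-2.91 E1.2722
G1 X6.51 Y5.46 E1.6963
G1 X-1.48 Y8.37 E2.1205
G1 X-7.99 Y2.91 E2.5444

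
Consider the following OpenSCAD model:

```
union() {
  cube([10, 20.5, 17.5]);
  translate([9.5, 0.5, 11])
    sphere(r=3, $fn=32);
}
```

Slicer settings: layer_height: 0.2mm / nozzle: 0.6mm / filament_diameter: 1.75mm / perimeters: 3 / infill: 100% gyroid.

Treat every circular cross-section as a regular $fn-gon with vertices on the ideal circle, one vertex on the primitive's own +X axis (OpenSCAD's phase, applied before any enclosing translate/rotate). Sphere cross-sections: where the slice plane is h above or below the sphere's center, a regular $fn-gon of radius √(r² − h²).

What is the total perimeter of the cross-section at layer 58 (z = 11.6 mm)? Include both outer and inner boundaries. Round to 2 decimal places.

67.04 mm

At z = 11.6 mm: the cube is present — its section is the full 10×20.5 rectangle (perimeter 61.00 mm); the r=3 sphere at (9.5, 0.5) contributes a regular 32-gon of circumradius √(3²−0.6²) = 2.939 (perimeter = 2·32·2.939·sin(180°/32) = 18.44 mm); Taking the union: the regions partially overlap (shared area 9.91 mm²), so the edge portions inside another operand are dropped and the merged outline is re-measured after clipping — boundary = 67.04 mm. Overall, the cross-section is a single solid region. Total boundary length (outer) = 67.04 mm.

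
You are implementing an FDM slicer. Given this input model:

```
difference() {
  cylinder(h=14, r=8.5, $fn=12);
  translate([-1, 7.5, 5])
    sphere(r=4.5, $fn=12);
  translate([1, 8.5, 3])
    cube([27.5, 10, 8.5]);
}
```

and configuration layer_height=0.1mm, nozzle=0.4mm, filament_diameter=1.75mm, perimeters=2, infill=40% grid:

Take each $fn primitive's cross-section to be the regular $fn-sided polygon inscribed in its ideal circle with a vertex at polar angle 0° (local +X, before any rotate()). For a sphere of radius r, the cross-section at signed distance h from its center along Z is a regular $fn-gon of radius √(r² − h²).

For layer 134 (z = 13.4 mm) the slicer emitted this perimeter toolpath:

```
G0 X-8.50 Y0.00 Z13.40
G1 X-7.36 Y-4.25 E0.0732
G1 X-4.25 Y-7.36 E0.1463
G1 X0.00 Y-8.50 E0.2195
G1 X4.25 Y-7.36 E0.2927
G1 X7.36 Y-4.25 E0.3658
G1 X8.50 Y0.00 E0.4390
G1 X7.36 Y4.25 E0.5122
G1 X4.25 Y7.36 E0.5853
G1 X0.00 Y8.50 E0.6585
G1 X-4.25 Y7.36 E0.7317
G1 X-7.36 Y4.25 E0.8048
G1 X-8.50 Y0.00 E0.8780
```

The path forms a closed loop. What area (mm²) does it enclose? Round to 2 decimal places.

Apply the shoelace formula to the sequence of (X, Y) vertices; enclosed area = 216.71 mm².

216.71 mm²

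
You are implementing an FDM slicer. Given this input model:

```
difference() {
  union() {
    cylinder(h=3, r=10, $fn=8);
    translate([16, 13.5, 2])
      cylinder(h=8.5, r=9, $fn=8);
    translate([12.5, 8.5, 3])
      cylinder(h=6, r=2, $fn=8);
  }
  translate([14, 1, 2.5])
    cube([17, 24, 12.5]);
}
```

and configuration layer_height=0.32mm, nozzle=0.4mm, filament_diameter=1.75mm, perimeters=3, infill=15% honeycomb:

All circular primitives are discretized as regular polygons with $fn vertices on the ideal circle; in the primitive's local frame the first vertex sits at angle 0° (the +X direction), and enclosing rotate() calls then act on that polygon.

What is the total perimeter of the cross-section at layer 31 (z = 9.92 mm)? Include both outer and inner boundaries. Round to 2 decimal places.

39.57 mm

At z = 9.92 mm: the cylinder is not intersected at this z (z outside [0, 3]); the r=9 cylinder at (16, 13.5) contributes a regular 8-gon of circumradius 9 (perimeter = 2·8·9.000·sin(180°/8) = 55.11 mm); the cylinder at (12.5, 8.5) is not intersected at this z (z outside [3, 9]); Merging all regions: only the r=9 cylinder at (16, 13.5) is present, so the union is just that shape — boundary = 55.11 mm; the cube at (14, 1) is present — its section is the full 17×24 rectangle (perimeter 82.00 mm); Subtracting the remaining from the first: starting from the result so far, the 17×24 cube at (14, 1) partially overlaps it — only the 148.89 mm² overlap (of its 408.00 mm²) is removed, clipping the outline — boundary = 39.57 mm. Overall, the cross-section is a single solid region. Total boundary length (outer) = 39.57 mm.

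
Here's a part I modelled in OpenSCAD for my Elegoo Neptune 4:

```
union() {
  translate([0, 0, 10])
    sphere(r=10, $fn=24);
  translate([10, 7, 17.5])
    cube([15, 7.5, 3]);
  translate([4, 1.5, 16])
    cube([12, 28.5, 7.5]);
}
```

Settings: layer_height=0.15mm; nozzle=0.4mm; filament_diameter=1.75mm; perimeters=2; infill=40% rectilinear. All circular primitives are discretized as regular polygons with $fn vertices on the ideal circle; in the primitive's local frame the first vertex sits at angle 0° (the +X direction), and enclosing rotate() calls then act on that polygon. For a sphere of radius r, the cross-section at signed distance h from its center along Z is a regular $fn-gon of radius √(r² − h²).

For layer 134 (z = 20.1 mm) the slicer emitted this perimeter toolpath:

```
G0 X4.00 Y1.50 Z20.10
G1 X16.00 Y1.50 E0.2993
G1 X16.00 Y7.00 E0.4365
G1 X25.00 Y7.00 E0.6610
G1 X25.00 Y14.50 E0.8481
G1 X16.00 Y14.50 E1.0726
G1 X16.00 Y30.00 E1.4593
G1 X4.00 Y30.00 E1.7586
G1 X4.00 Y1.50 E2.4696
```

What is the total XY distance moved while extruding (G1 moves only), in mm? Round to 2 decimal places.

99.00 mm

Sum the Euclidean lengths of each G1 segment: total = 99.00 mm.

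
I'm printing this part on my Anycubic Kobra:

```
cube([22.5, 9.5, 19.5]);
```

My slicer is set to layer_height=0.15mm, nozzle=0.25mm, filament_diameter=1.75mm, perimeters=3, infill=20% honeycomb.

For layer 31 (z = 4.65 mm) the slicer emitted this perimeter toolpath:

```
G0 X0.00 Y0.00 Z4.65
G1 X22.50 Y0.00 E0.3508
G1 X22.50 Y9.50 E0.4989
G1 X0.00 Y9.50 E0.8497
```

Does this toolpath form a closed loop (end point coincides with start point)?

no

Start point (G0): (0.00, 0.00). End point (last G1): the path does not return to the start — open.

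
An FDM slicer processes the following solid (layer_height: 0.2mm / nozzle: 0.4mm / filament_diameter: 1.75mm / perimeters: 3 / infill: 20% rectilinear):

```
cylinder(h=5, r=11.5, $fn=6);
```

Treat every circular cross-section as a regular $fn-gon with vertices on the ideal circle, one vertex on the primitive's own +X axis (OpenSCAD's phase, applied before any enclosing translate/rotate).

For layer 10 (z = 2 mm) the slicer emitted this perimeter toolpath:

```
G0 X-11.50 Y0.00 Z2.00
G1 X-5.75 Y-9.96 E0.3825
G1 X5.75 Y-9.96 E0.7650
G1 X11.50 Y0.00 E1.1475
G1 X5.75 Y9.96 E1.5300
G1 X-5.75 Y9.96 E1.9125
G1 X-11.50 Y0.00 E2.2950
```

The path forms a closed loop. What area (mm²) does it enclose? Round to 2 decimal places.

343.62 mm²

Apply the shoelace formula to the sequence of (X, Y) vertices; enclosed area = 343.62 mm².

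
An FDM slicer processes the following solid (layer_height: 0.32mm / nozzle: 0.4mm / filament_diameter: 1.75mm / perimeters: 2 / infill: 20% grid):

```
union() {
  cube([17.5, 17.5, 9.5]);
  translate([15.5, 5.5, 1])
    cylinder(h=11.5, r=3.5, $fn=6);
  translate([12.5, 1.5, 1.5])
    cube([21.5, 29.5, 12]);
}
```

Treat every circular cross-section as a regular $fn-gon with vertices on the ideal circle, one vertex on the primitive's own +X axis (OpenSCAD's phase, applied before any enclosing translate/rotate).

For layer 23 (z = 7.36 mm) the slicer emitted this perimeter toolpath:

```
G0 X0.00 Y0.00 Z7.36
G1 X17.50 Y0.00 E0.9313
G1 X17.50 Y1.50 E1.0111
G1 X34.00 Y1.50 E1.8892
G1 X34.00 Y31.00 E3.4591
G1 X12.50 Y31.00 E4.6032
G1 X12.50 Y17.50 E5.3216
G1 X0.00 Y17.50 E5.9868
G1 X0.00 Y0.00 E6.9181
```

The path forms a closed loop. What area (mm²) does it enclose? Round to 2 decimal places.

Apply the shoelace formula to the sequence of (X, Y) vertices; enclosed area = 860.50 mm².

860.50 mm²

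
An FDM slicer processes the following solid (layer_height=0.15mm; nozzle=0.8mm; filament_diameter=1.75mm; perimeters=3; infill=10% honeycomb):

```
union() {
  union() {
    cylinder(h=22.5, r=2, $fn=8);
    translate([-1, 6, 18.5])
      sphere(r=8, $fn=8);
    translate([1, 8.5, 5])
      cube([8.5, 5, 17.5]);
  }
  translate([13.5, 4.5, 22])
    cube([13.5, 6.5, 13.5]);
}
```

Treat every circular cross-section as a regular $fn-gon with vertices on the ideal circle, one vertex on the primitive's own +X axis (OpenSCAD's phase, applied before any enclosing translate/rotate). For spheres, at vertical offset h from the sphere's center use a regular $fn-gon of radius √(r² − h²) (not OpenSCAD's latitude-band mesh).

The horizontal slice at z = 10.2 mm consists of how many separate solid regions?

2

At z = 10.2 mm: the r=2 cylinder gives a regular 8-gon of circumradius 2 (constant along its height); the sphere at (-1, 6) is absent (|z−center|=8.300 > r=8); the cube at (1, 8.5) is present — its section is the full 8.5×5 rectangle; Taking the union: the 2 present regions are separate (no shared area or edge), so areas and boundary lengths simply add and each stays a separate island — 2 connected regions; the cube at (13.5, 4.5) is not intersected at this z (z outside [22, 35.5]); Taking the union: only that combined region is present, so the union is just that shape — 2 connected regions. The result has 2 disconnected regions.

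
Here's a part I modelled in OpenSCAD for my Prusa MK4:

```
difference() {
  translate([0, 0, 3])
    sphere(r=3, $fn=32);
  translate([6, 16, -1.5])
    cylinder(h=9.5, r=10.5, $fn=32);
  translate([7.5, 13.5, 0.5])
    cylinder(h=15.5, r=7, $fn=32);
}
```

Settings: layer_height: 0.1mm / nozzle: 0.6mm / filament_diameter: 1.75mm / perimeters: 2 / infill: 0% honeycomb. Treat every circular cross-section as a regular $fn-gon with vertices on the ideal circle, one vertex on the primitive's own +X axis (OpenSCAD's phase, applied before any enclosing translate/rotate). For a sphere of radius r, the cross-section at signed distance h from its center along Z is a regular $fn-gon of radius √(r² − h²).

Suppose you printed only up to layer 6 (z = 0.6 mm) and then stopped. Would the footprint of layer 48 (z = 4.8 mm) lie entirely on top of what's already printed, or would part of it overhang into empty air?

Compare the two slices. At z = 0.6: the r=3 sphere contributes a regular 32-gon of circumradius √(3²−2.4²) = 1.800 (area = (32/2)·1.800²·sin(360°/32) = 10.11 mm²); the cylinder at (6, 16): section is a regular 32-gon, circumradius r=10.5 (area = (32/2)·10.500²·sin(360°/32) = 344.14 mm²); the r=7 cylinder at (7.5, 13.5) gives a regular 32-gon of circumradius 7 (constant along its height) (area = (32/2)·7.000²·sin(360°/32) = 152.95 mm²); Taking the first minus the rest: starting from the r=3 sphere (10.11 mm²), the r=10.5 cylinder at (6, 16) misses the remaining region (no effect); the r=7 cylinder at (7.5, 13.5) misses the remaining region (no effect) — area = 10.11 mm². At z = 4.8: the sphere: section is a regular 32-gon, circumradius = √(r²−h²) = √(3²−1.8²) = 2.400 (area = (32/2)·2.400²·sin(360°/32) = 17.98 mm²); the r=10.5 cylinder at (6, 16) contributes a regular 32-gon of circumradius 10.5 (area = (32/2)·10.500²·sin(360°/32) = 344.14 mm²); the r=7 cylinder at (7.5, 13.5) gives a regular 32-gon of circumradius 7 (constant along its height) (area = (32/2)·7.000²·sin(360°/32) = 152.95 mm²); After the difference (first − rest): starting from the r=3 sphere (17.98 mm²), the r=10.5 cylinder at (6, 16) misses the remaining region (no effect); the r=7 cylinder at (7.5, 13.5) misses the remaining region (no effect) — area = 17.98 mm². Checking containment: at z = 4.8 the cross-section extends beyond the z = 0.6 cross-section by about 7.87 mm².

part overhangs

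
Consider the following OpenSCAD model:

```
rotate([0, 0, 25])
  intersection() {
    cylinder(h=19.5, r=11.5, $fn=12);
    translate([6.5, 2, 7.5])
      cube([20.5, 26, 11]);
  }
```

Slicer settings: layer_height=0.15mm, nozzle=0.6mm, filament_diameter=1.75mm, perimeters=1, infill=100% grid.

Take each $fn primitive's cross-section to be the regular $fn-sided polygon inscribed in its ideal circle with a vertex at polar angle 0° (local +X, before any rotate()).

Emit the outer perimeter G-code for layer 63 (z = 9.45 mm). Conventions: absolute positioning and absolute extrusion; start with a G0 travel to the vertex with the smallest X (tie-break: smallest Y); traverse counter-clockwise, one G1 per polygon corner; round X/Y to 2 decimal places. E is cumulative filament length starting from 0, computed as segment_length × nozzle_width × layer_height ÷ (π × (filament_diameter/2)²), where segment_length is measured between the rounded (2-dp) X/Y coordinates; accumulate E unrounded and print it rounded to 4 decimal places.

At z = 9.45 mm: the r=11.5 cylinder contributes a regular 12-gon of circumradius 11.5; the cube at (6.5, 2) (footprint 20.5×26) is included at this height; Taking the intersection: the 20.5×26 cube at (6.5, 2) partially overlaps the r=11.5 cylinder; clipping to the common part keeps 20.84 mm² — 1 connected region; (whole slice rotated 25° about Z — lengths, areas and connectivity unchanged). The outline is a single polygon with 4 vertices. Extrusion per mm of travel: 0.6 × 0.15 / (π × 0.875²) = 0.037418. Accumulating E over each segment gives final E = 0.7647.

G0 X2.00 Y11.09 Z9.45
G1 X5.05 Y4.56 E0.2697
G1 X9.09 Y6.45 E0.4366
G1 X6.60 Y9.42 E0.5816
G1 X2.00 Y11.09 E0.7647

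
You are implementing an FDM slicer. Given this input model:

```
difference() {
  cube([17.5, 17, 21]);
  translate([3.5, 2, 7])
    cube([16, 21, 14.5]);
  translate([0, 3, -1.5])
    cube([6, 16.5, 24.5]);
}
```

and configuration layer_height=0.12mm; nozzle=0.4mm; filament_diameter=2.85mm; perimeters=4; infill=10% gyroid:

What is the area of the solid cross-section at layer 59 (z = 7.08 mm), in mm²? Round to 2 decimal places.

At z = 7.08 mm: the 17.5×17 cube contributes its full rectangle (area 297.50 mm²); the cube at (3.5, 2) is present — its section is the full 16×21 rectangle (area 336.00 mm²); the cube at (0, 3) (footprint 6×16.5) is included at this height (area 99.00 mm²); Taking the first minus the rest: starting from the 17.5×17 cube (297.50 mm²), the 16×21 cube at (3.5, 2) partially overlaps it — only the 210.00 mm² overlap (of its 336.00 mm²) is removed, clipping the outline; the 6×16.5 cube at (0, 3) partially overlaps it — only the 49.00 mm² overlap (of its 99.00 mm²) is removed, clipping the outline — area = 38.50 mm². Overall, the cross-section is a single solid region. Net area = 38.50 mm².

38.50 mm²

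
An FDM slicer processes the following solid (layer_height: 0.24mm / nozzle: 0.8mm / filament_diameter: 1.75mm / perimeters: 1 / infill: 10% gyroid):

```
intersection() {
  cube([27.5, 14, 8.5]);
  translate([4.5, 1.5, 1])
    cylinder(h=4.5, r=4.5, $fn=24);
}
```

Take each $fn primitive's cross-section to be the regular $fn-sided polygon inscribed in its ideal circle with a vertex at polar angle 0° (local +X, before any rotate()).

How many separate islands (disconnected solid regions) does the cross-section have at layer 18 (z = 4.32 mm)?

At z = 4.32 mm: the 27.5×14 cube contributes its full rectangle; the r=4.5 cylinder at (4.5, 1.5) contributes a regular 24-gon of circumradius 4.5; After intersecting: the r=4.5 cylinder at (4.5, 1.5) partially overlaps the 27.5×14 cube; clipping to the common part keeps 44.62 mm² — 1 connected region. Overall, the cross-section is a single solid region. Island count = 1.

1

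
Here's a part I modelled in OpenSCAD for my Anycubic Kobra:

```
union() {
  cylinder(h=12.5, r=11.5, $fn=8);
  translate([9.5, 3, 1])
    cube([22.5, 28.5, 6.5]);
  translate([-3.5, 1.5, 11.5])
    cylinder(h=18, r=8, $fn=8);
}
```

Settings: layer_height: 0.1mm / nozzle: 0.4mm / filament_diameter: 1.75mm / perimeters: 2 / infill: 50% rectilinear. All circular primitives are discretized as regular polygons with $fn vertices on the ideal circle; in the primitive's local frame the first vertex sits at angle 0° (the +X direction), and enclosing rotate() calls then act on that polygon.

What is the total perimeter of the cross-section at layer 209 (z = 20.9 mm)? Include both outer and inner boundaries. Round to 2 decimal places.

At z = 20.9 mm: the cylinder is absent (z outside [0, 12.5]); the cube at (9.5, 3) is not intersected at this z (z outside [1, 7.5]); the cylinder at (-3.5, 1.5): section is a regular 8-gon, circumradius r=8 (perimeter = 2·8·8.000·sin(180°/8) = 48.98 mm); Merging all regions: only the r=8 cylinder at (-3.5, 1.5) is present, so the union is just that shape — boundary = 48.98 mm. Overall, the cross-section is a single solid region. Total boundary length (outer) = 48.98 mm.

48.98 mm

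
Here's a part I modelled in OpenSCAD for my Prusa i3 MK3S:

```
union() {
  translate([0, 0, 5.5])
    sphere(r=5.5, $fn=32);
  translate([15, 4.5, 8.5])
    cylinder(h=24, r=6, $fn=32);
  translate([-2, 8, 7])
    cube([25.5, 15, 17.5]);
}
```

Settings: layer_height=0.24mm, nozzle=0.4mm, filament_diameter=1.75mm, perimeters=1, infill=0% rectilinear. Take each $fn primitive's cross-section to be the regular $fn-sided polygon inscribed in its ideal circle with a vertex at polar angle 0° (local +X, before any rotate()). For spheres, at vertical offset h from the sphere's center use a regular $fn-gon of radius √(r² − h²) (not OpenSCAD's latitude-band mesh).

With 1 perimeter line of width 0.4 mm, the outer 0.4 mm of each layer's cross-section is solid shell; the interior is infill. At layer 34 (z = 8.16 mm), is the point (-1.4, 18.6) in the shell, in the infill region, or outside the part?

At z = 8.16 mm: the sphere: section is a regular 32-gon, circumradius = √(r²−h²) = √(5.5²−2.66²) = 4.814; the cylinder at (15, 4.5) is not intersected at this z (z outside [8.5, 32.5]); the 25.5×15 cube at (-2, 8) contributes its full rectangle; Taking the union: the 2 present regions are separate (no shared area or edge), so areas and boundary lengths simply add and each stays a separate island — 2 connected regions. Overall, the cross-section has 2 separate islands. The nearest boundary edge runs (-2.00, 8.00)→(-2.00, 23.00); distance from the point to it = 0.60 mm. (Shell/infill is judged within the island containing the point — the largest one.) The point is inside the cross-section and 0.60 mm from the nearest boundary — more than the 0.4 mm shell width (1 × 0.4), so it's in the infill interior.

infill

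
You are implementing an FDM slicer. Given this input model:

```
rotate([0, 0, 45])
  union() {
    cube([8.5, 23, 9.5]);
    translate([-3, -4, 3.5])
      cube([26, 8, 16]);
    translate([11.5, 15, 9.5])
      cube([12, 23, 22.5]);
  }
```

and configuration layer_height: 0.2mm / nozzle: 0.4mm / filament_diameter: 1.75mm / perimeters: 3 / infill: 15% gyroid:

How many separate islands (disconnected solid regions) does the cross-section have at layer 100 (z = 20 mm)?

1

At z = 20 mm: the cube is not intersected at this z (z outside [0, 9.5]); the cube at (-3, -4) does not reach this height (z outside [3.5, 19.5]); the 12×23 cube at (11.5, 15) contributes its full rectangle; Combining (union): only the 12×23 cube at (11.5, 15) is present, so the union is just that shape — 1 connected region; (rotated 45° about Z; rotation is an isometry so areas/perimeters/island counts are preserved). Overall, the cross-section is a single solid region. Island count = 1.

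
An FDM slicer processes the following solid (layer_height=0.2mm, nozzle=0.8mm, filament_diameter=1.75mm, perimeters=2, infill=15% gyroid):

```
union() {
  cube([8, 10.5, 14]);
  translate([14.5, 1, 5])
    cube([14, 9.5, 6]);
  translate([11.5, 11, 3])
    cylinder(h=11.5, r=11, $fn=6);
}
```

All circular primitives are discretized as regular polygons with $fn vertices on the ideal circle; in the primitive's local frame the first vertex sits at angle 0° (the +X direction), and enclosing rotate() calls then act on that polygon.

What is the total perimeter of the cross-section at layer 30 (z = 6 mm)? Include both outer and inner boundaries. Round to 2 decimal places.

At z = 6 mm: the 8×10.5 cube contributes its full rectangle (perimeter 37.00 mm); the cube at (14.5, 1) (footprint 14×9.5) is included at this height (perimeter 47.00 mm); the r=11 cylinder at (11.5, 11) contributes a regular 6-gon of circumradius 11 (perimeter = 2·6·11.000·sin(180°/6) = 66.00 mm); Taking the union: the regions partially overlap (shared area 87.66 mm²), so the edge portions inside another operand are dropped and the merged outline is re-measured after clipping — boundary = 91.68 mm. Overall, the cross-section is a single solid region. Total boundary length (outer) = 91.68 mm.

91.68 mm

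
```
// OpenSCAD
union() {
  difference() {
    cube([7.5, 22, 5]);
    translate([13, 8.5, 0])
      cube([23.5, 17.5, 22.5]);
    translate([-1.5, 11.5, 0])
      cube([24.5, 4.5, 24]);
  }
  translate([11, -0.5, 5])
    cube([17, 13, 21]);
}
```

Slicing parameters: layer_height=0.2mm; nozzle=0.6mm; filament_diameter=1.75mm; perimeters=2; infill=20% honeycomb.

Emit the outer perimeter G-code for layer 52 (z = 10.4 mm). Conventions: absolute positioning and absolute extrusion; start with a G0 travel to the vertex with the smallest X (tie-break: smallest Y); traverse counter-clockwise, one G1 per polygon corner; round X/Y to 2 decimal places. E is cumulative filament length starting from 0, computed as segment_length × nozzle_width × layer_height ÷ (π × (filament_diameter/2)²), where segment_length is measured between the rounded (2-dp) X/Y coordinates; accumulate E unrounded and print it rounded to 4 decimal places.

At z = 10.4 mm: the cube is absent (z outside [0, 5]); the cube at (13, 8.5) (footprint 23.5×17.5) is included at this height; the cube at (-1.5, 11.5) is present — its section is the full 24.5×4.5 rectangle; After the difference (first − rest): the first operand is absent here, so nothing remains; the 17×13 cube at (11, -0.5) contributes its full rectangle; Merging all regions: only the 17×13 cube at (11, -0.5) is present, so the union is just that shape — 1 connected region. The outline is a single polygon with 4 vertices. Extrusion per mm of travel: 0.6 × 0.2 / (π × 0.875²) = 0.049890. Accumulating E over each segment gives final E = 2.9934.

G0 X11.00 Y-0.50 Z10.40
G1 X28.00 Y-0.50 E0.8481
G1 X28.00 Y12.50 E1.4967
G1 X11.00 Y12.50 E2.3448
G1 X11.00 Y-0.50 E2.9934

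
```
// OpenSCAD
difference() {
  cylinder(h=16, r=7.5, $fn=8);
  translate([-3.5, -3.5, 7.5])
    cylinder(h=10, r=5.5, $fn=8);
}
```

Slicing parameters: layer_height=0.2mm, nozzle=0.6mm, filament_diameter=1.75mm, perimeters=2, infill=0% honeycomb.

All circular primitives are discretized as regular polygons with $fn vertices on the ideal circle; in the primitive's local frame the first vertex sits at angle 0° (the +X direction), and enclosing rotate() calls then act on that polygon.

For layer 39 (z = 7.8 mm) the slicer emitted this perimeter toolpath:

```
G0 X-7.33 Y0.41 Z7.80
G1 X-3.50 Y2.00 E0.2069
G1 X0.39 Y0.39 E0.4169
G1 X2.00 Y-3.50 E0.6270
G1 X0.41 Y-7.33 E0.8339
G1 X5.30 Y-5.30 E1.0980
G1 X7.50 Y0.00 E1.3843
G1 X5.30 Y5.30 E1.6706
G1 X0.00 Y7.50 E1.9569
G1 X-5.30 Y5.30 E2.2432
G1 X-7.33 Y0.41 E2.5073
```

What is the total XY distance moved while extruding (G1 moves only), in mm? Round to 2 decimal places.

50.26 mm

Sum the Euclidean lengths of each G1 segment: total = 50.26 mm.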